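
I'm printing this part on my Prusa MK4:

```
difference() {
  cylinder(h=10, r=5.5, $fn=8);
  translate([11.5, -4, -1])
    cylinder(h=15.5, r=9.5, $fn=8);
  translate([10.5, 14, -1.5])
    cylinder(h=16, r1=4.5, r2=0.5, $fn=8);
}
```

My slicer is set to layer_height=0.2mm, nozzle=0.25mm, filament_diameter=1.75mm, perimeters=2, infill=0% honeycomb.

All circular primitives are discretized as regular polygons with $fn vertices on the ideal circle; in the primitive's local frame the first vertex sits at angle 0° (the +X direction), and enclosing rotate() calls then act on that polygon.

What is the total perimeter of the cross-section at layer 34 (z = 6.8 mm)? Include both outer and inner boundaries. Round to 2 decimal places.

At z = 6.8 mm: the cylinder: section is a regular 8-gon, circumradius r=5.5 (perimeter = 2·8·5.500·sin(180°/8) = 33.68 mm); the r=9.5 cylinder at (11.5, -4) contributes a regular 8-gon of circumradius 9.5 (perimeter = 2·8·9.500·sin(180°/8) = 58.17 mm); the cone at (10.5, 14) (r1=4.5→r2=0.5) has section circumradius 2.425 here — a regular 8-gon (perimeter = 2·8·2.425·sin(180°/8) = 14.85 mm); After the difference (first − rest): starting from the r=5.5 cylinder, the r=9.5 cylinder at (11.5, -4) partially overlaps it — only the 9.88 mm² overlap (of its 255.27 mm²) is removed, clipping the outline; the cone at (10.5, 14) misses the remaining region (no effect) — boundary = 32.63 mm. Overall, the cross-section is a single solid region. Total boundary length (outer) = 32.63 mm.

32.63 mm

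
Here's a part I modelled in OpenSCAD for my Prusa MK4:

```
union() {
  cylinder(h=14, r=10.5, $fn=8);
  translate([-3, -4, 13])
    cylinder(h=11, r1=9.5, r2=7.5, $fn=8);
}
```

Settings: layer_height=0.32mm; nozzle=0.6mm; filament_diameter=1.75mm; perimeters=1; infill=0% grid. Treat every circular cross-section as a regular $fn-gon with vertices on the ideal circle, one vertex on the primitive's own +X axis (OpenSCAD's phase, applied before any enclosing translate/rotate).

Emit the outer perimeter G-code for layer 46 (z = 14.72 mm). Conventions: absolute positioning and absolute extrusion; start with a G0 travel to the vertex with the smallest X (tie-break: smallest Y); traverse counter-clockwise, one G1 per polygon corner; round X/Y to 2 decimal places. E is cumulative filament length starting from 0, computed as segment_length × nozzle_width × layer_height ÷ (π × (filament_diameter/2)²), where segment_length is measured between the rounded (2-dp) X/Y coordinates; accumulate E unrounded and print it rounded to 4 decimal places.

G0 X-12.19 Y-4.00 Z14.72
G1 X-9.50 Y-10.50 E0.5615
G1 X-3.00 Y-13.19 E1.1231
G1 X3.50 Y-10.50 E1.6846
G1 X6.19 Y-4.00 E2.2461
G1 X3.50 Y2.50 E2.8077
G1 X-3.00 Y5.19 E3.3692
G1 X-9.50 Y2.50 E3.9307
G1 X-12.19 Y-4.00 E4.4923

At z = 14.72 mm: the cylinder is not intersected at this z (z outside [0, 14]); the cone at (-3, -4) contributes a regular 8-gon of circumradius 9.187 (interpolated between r1=9.5 and r2=7.5 at t=0.156); Combining (union): only the cone at (-3, -4) is present, so the union is just that shape — 1 connected region. The outline is a single polygon with 8 vertices. Extrusion per mm of travel: 0.6 × 0.32 / (π × 0.875²) = 0.079824. Accumulating E over each segment gives final E = 4.4923.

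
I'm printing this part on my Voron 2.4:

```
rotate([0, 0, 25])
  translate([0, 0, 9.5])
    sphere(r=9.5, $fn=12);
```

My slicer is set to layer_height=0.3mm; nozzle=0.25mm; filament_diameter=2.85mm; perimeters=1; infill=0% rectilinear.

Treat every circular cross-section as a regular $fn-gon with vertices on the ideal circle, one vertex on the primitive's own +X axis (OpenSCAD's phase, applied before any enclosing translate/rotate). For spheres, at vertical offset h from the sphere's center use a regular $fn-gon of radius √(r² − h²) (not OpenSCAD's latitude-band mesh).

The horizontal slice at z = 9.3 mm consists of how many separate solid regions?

1

At z = 9.3 mm: the r=9.5 sphere slices to a regular 12-gon of circumradius 9.498 (√(r²−h²) with h=0.2 from center); (whole slice rotated 25° about Z — lengths, areas and connectivity unchanged). The result has 1 disconnected region.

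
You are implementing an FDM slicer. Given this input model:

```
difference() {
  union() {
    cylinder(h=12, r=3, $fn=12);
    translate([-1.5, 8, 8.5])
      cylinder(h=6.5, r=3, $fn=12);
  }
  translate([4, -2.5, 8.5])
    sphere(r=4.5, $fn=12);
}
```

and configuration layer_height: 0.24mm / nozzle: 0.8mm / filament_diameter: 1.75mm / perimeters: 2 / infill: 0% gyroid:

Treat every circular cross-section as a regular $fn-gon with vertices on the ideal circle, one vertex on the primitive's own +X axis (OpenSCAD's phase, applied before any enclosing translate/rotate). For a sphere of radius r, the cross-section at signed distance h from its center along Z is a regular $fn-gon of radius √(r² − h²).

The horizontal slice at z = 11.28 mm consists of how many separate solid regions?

2

At z = 11.28 mm: the r=3 cylinder contributes a regular 12-gon of circumradius 3; the cylinder at (-1.5, 8): section is a regular 12-gon, circumradius r=3; Taking the union: the 2 present regions are separate (no shared area or edge), so areas and boundary lengths simply add and each stays a separate island — 2 connected regions; the r=4.5 sphere at (4, -2.5) slices to a regular 12-gon of circumradius 3.539 (√(r²−h²) with h=2.78 from center); After the difference (first − rest): starting from that combined region, the r=4.5 sphere at (4, -2.5) partially overlaps it — only the 4.94 mm² overlap (of its 37.56 mm²) is removed, clipping the outline — 2 connected regions. The result has 2 disconnected regions.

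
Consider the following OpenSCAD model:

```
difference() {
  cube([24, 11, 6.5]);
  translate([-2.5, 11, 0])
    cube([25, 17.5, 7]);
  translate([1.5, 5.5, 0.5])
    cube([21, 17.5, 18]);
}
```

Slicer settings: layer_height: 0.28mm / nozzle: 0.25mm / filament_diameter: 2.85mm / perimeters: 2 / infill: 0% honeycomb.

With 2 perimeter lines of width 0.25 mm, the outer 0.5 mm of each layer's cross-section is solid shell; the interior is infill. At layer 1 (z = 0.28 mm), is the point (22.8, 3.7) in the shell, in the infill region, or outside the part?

At z = 0.28 mm: the 24×11 cube contributes its full rectangle; the cube at (-2.5, 11) is present — its section is the full 25×17.5 rectangle; the cube at (1.5, 5.5) is absent (z outside [0.5, 18.5]); Subtracting the remaining from the first: starting from the 24×11 cube, the 25×17.5 cube at (-2.5, 11) misses the remaining region (no effect) — 1 connected region. Overall, the cross-section is a single solid region. The nearest boundary edge runs (24.00, 11.00)→(24.00, 0.00); distance from the point to it = 1.20 mm. The point is inside the cross-section and 1.20 mm from the nearest boundary — more than the 0.5 mm shell width (2 × 0.25), so it's in the infill interior.

infill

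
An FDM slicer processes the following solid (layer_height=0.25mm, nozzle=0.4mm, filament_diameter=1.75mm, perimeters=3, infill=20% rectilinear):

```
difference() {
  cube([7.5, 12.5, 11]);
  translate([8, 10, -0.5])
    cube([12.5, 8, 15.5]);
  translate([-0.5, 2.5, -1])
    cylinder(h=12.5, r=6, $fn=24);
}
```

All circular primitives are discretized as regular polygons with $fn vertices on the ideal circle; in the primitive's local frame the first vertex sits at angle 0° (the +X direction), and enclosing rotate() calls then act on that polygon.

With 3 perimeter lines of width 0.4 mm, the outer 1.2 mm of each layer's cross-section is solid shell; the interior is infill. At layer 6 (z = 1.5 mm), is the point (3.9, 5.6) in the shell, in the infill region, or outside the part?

outside

At z = 1.5 mm: the 7.5×12.5 cube contributes its full rectangle; the 12.5×8 cube at (8, 10) contributes its full rectangle; the cylinder at (-0.5, 2.5): section is a regular 24-gon, circumradius r=6; Taking the first minus the rest: starting from the 7.5×12.5 cube, the 12.5×8 cube at (8, 10) misses the remaining region (no effect); the r=6 cylinder at (-0.5, 2.5) partially overlaps it — only the 38.18 mm² overlap (of its 111.81 mm²) is removed, clipping the outline — 1 connected region. Overall, the cross-section is a single solid region. The nearest boundary edge runs (4.70, 5.50)→(3.74, 6.74); distance from the point to it = 0.57 mm. The point is not inside any of the regions above, so it lies outside the cross-section (0.57 mm from the nearest boundary).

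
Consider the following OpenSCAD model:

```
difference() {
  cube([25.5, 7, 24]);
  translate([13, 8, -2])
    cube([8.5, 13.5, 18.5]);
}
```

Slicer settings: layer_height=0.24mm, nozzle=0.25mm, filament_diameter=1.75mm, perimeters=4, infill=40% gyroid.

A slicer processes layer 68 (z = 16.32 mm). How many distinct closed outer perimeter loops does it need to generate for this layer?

1

At z = 16.32 mm: the cube is present — its section is the full 25.5×7 rectangle; the cube at (13, 8) (footprint 8.5×13.5) is included at this height; After the difference (first − rest): starting from the 25.5×7 cube, the 8.5×13.5 cube at (13, 8) misses the remaining region (no effect) — 1 connected region. The result has 1 disconnected region.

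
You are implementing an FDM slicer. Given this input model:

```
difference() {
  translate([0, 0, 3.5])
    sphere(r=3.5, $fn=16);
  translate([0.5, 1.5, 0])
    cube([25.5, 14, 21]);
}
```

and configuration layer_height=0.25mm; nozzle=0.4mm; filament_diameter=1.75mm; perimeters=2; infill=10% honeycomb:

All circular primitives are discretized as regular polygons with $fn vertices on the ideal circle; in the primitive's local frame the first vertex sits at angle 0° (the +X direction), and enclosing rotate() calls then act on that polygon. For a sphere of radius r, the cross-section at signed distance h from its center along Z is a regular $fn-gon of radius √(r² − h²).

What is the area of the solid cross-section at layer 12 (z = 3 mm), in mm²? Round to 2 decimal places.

At z = 3 mm: the r=3.5 sphere slices to a regular 16-gon of circumradius 3.464 (√(r²−h²) with h=0.5 from center) (area = (16/2)·3.464²·sin(360°/16) = 36.74 mm²); the cube at (0.5, 1.5) is present — its section is the full 25.5×14 rectangle (area 357.00 mm²); Subtracting the remaining from the first: starting from the r=3.5 sphere (36.74 mm²), the 25.5×14 cube at (0.5, 1.5) partially overlaps it — only the 3.26 mm² overlap (of its 357.00 mm²) is removed, clipping the outline — area = 33.48 mm². Overall, the cross-section is a single solid region. Net area = 33.48 mm².

33.48 mm²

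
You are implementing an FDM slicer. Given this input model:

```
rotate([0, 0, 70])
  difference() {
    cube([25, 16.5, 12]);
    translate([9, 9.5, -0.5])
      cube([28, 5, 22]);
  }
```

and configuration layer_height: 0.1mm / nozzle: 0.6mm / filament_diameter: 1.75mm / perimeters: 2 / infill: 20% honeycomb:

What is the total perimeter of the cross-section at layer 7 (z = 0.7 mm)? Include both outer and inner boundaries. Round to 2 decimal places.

At z = 0.7 mm: the 25×16.5 cube contributes its full rectangle (perimeter 83.00 mm); the cube at (9, 9.5) (footprint 28×5) is included at this height (perimeter 66.00 mm); Taking the first minus the rest: starting from the 25×16.5 cube, the 28×5 cube at (9, 9.5) partially overlaps it — only the 80.00 mm² overlap (of its 140.00 mm²) is removed, clipping the outline — boundary = 115.00 mm; (rotated 70° about Z; rotation is an isometry so areas/perimeters/island counts are preserved). Overall, the cross-section is a single solid region. Total boundary length (outer) = 115.00 mm.

115.00 mm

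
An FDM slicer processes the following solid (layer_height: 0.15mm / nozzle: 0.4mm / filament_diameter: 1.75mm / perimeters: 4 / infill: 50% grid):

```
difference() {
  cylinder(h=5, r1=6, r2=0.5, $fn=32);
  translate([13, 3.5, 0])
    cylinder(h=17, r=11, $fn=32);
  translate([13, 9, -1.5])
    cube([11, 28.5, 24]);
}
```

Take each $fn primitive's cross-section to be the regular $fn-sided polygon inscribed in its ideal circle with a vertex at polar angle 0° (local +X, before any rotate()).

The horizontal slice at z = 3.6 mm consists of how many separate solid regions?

At z = 3.6 mm: the cone contributes a regular 32-gon of circumradius 2.040 (interpolated between r1=6 and r2=0.5 at t=0.720); the cylinder at (13, 3.5): section is a regular 32-gon, circumradius r=11; the 11×28.5 cube at (13, 9) contributes its full rectangle; Taking the first minus the rest: starting from the cone, the r=11 cylinder at (13, 3.5) misses the remaining region (no effect); the 11×28.5 cube at (13, 9) misses the remaining region (no effect) — 1 connected region. The result has 1 disconnected region.

1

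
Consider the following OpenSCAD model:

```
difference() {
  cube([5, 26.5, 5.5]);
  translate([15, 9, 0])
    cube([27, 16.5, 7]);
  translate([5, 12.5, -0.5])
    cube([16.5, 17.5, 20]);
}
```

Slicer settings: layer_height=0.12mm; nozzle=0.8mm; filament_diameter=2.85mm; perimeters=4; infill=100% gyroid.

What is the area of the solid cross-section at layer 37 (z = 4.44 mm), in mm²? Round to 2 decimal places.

At z = 4.44 mm: the cube (footprint 5×26.5) is included at this height (area 132.50 mm²); the cube at (15, 9) is present — its section is the full 27×16.5 rectangle (area 445.50 mm²); the cube at (5, 12.5) is present — its section is the full 16.5×17.5 rectangle (area 288.75 mm²); Subtracting the remaining from the first: starting from the 5×26.5 cube (132.50 mm²), the 27×16.5 cube at (15, 9) misses the remaining region (no effect); the 16.5×17.5 cube at (5, 12.5) misses the remaining region (no effect) — area = 132.50 mm². Overall, the cross-section is a single solid region. Net area = 132.50 mm².

132.50 mm²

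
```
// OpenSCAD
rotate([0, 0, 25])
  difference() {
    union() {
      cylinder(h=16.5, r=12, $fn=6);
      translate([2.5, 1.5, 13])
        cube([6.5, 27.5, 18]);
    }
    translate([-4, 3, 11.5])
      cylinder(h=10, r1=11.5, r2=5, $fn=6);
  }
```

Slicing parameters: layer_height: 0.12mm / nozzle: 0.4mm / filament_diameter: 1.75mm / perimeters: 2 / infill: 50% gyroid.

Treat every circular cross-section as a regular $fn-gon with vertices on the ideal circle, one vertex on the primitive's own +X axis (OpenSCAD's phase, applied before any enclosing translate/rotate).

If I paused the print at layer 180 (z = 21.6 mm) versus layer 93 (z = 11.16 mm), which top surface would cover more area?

layer 93 (z = 11.16 mm)

Layer 180 (z = 21.6): the cylinder does not reach this height (z outside [0, 16.5]); the 6.5×27.5 cube at (2.5, 1.5) contributes its full rectangle (area 178.75 mm²); Taking the union: only the 6.5×27.5 cube at (2.5, 1.5) is present, so the union is just that shape — area = 178.75 mm²; the cone at (-4, 3) does not reach this height (z outside [11.5, 21.5]); Taking the first minus the rest: none of the subtracted shapes is present at this height, so that combined region is unchanged — area = 178.75 mm²; (rotated 25° about Z; rotation is an isometry so areas/perimeters/island counts are preserved). So its area = 178.75 mm². Layer 93 (z = 11.16): the cylinder: section is a regular 6-gon, circumradius r=12 (area = (6/2)·12.000²·sin(360°/6) = 374.12 mm²); the cube at (2.5, 1.5) is absent (z outside [13, 31]); Taking the union: only the r=12 cylinder is present, so the union is just that shape — area = 374.12 mm²; the cone at (-4, 3) is absent (z outside [11.5, 21.5]); After the difference (first − rest): none of the subtracted shapes is present at this height, so that combined region is unchanged — area = 374.12 mm²; (rotated 25° about Z; rotation is an isometry so areas/perimeters/island counts are preserved). So its area = 374.12 mm². Layer 93 is larger (374.12 vs 178.75 mm²).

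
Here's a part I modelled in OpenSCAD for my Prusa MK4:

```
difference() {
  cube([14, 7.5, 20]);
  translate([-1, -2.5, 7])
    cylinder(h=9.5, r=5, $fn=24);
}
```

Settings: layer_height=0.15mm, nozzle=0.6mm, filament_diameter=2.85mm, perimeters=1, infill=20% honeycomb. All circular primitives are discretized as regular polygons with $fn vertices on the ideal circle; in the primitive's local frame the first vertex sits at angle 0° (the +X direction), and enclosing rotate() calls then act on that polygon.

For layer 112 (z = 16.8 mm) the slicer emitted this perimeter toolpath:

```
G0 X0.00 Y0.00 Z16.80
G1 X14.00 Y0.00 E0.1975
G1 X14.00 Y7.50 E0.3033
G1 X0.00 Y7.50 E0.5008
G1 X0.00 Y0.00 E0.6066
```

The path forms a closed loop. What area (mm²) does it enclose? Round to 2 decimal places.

105.00 mm²

Apply the shoelace formula to the sequence of (X, Y) vertices; enclosed area = 105.00 mm².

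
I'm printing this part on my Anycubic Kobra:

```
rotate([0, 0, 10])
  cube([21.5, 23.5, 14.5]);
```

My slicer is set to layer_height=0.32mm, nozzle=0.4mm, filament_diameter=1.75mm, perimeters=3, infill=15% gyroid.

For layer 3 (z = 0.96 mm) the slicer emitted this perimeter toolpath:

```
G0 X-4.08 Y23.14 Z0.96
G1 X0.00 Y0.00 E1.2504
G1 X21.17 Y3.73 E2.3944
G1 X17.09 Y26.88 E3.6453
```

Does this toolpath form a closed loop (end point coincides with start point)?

Start point (G0): (-4.08, 23.14). End point (last G1): the path does not return to the start — open.

no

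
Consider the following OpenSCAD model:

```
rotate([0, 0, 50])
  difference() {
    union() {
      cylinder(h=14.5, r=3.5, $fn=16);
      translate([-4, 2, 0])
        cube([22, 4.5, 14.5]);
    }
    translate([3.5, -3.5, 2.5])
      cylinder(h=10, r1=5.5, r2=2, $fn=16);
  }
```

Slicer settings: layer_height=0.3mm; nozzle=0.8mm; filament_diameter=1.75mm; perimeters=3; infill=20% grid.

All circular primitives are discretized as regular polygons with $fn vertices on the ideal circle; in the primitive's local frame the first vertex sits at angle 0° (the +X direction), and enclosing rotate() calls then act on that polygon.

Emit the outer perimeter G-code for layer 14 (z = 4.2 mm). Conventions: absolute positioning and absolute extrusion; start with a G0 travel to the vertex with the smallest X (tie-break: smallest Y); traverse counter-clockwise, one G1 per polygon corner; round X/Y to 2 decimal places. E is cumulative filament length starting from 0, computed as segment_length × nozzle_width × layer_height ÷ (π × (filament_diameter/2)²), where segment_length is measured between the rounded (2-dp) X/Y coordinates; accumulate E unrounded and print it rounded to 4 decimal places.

G0 X-7.55 Y1.11 Z4.20
G1 X-4.10 Y-1.78 E0.4491
G1 X-3.33 Y-0.85 E0.5695
G1 X-3.10 Y-1.62 E0.6497
G1 X-2.25 Y-2.68 E0.7853
G1 X-1.05 Y-3.34 E0.9219
G1 X0.31 Y-3.49 E1.0585
G1 X1.60 Y-3.11 E1.1927
G1 X0.58 Y-1.83 E1.3560
G1 X0.04 Y0.00 E1.5463
G1 X0.25 Y1.91 E1.7381
G1 X1.04 Y3.34 E1.9011
G1 X0.26 Y3.42 E1.9793
G1 X10.04 Y15.07 E3.4971
G1 X6.59 Y17.97 E3.9468
G1 X-7.55 Y1.11 E6.1424

At z = 4.2 mm: the r=3.5 cylinder gives a regular 16-gon of circumradius 3.5 (constant along its height); the cube at (-4, 2) (footprint 22×4.5) is included at this height; Merging all regions: the regions partially overlap (shared area 5.75 mm²), so overlapping operands fuse into one piece — 1 connected region; the cone at (3.5, -3.5) contributes a regular 16-gon of circumradius 4.905 (interpolated between r1=5.5 and r2=2 at t=0.170); Subtracting the remaining from the first: starting from that combined region, the cone at (3.5, -3.5) partially overlaps it — only the 15.16 mm² overlap (of its 73.66 mm²) is removed, clipping the outline — 1 connected region; (rotated 50° about Z; rotation is an isometry so areas/perimeters/island counts are preserved). The outline is a single polygon with 15 vertices. Extrusion per mm of travel: 0.8 × 0.3 / (π × 0.875²) = 0.099780. Accumulating E over each segment gives final E = 6.1424.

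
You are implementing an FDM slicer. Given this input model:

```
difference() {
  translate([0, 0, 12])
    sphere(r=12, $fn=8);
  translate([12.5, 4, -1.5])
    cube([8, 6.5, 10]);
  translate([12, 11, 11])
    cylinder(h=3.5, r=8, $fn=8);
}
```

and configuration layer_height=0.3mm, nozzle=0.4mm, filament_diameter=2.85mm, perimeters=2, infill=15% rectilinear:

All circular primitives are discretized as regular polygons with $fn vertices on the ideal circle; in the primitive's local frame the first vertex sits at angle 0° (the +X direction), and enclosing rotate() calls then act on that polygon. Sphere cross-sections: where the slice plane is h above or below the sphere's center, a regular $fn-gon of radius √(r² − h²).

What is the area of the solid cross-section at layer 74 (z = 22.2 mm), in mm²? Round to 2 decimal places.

113.02 mm²

At z = 22.2 mm: the r=12 sphere contributes a regular 8-gon of circumradius √(12²−10.2²) = 6.321 (area = (8/2)·6.321²·sin(360°/8) = 113.02 mm²); the cube at (12.5, 4) does not reach this height (z outside [-1.5, 8.5]); the cylinder at (12, 11) is absent (z outside [11, 14.5]); Subtracting the remaining from the first: none of the subtracted shapes is present at this height, so the r=12 sphere is unchanged — area = 113.02 mm². Overall, the cross-section is a single solid region. Net area = 113.02 mm².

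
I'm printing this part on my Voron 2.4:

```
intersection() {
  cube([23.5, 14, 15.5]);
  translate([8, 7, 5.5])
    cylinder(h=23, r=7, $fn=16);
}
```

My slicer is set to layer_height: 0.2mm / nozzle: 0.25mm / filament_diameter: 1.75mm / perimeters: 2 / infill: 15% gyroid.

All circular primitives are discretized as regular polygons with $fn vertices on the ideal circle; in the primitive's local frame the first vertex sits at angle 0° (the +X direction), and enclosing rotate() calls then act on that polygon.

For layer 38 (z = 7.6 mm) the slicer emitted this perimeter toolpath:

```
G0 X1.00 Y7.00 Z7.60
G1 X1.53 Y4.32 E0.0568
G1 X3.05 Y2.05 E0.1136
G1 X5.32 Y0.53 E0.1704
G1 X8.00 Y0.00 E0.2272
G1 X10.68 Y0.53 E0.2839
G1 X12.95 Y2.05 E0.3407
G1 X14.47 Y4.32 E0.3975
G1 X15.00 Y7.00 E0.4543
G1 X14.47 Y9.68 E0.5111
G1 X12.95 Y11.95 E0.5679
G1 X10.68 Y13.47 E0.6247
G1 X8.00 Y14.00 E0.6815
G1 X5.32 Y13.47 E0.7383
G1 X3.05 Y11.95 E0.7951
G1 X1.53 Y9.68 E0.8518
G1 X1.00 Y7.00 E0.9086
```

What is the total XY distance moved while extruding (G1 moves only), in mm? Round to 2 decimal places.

43.71 mm

Sum the Euclidean lengths of each G1 segment: total = 43.71 mm.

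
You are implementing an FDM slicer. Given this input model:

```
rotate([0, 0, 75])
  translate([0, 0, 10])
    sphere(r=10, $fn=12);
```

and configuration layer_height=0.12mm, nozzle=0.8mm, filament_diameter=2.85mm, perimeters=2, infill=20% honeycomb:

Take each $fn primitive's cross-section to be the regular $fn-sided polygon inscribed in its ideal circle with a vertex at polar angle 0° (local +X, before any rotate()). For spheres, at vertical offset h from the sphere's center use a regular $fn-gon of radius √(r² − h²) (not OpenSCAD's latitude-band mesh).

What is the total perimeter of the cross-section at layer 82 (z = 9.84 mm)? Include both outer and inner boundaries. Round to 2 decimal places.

At z = 9.84 mm: the r=10 sphere contributes a regular 12-gon of circumradius √(10²−0.16²) = 9.999 (perimeter = 2·12·9.999·sin(180°/12) = 62.11 mm); (rotated 75° about Z; rotation is an isometry so areas/perimeters/island counts are preserved). Overall, the cross-section is a single solid region. Total boundary length (outer) = 62.11 mm.

62.11 mm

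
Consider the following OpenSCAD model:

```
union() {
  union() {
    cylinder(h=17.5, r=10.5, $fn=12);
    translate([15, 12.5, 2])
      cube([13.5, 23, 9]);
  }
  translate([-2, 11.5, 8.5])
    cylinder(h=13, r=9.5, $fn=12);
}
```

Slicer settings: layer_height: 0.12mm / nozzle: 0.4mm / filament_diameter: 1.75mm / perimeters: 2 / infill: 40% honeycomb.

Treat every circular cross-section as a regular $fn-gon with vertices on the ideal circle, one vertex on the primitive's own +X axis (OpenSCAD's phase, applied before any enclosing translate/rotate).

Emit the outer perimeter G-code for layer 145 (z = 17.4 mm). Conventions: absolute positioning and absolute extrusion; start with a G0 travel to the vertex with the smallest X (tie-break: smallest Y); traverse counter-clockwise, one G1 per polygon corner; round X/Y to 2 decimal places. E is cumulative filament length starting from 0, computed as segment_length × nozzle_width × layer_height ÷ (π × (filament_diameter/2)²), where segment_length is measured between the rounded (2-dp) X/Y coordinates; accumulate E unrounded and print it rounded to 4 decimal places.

G0 X-11.50 Y11.50 Z17.40
G1 X-10.23 Y6.75 E0.0981
G1 X-8.91 Y5.43 E0.1354
G1 X-9.09 Y5.25 E0.1405
G1 X-10.50 Y0.00 E0.2489
G1 X-9.09 Y-5.25 E0.3574
G1 X-5.25 Y-9.09 E0.4658
G1 X0.00 Y-10.50 E0.5743
G1 X5.25 Y-9.09 E0.6828
G1 X9.09 Y-5.25 E0.7911
G1 X10.50 Y0.00 E0.8996
G1 X9.09 Y5.25 E1.0081
G1 X6.52 Y7.83 E1.0808
G1 X7.50 Y11.50 E1.1566
G1 X6.23 Y16.25 E1.2547
G1 X2.75 Y19.73 E1.3529
G1 X-2.00 Y21.00 E1.4510
G1 X-6.75 Y19.73 E1.5491
G1 X-10.23 Y16.25 E1.6474
G1 X-11.50 Y11.50 E1.7455

At z = 17.4 mm: the r=10.5 cylinder gives a regular 12-gon of circumradius 10.5 (constant along its height); the cube at (15, 12.5) is not intersected at this z (z outside [2, 11]); Taking the union: only the r=10.5 cylinder is present, so the union is just that shape — 1 connected region; the cylinder at (-2, 11.5): section is a regular 12-gon, circumradius r=9.5; Combining (union): the regions partially overlap (shared area 86.18 mm²), so overlapping operands fuse into one piece — 1 connected region. The outline is a single polygon with 19 vertices. Extrusion per mm of travel: 0.4 × 0.12 / (π × 0.875²) = 0.019956. Accumulating E over each segment gives final E = 1.7455.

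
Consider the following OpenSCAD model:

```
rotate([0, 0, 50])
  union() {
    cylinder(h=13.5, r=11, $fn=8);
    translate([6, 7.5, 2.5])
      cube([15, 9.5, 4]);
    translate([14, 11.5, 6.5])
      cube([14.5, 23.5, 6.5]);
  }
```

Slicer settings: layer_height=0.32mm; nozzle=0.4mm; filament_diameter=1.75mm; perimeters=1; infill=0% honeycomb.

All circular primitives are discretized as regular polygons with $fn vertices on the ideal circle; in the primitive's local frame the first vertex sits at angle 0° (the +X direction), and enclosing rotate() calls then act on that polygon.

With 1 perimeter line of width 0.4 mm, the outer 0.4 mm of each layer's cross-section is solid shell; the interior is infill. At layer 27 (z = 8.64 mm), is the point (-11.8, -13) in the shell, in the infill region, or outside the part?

outside

At z = 8.64 mm: the cylinder: section is a regular 8-gon, circumradius r=11; the cube at (6, 7.5) does not reach this height (z outside [2.5, 6.5]); the cube at (14, 11.5) (footprint 14.5×23.5) is included at this height; Taking the union: the 2 present regions are separate (no shared area or edge), so areas and boundary lengths simply add and each stays a separate island — 2 connected regions; (whole slice rotated 50° about Z — lengths, areas and connectivity unchanged). Overall, the cross-section has 2 separate islands. Undo the 50° rotation: the query point maps to (-17.543, 0.683) in the un-rotated model frame. The nearest boundary edge runs (-7.78, -7.78)→(-11.00, 0.00); distance from the point to it = 6.58 mm. The point is not inside any of the regions above, so it lies outside the cross-section (6.58 mm from the nearest boundary).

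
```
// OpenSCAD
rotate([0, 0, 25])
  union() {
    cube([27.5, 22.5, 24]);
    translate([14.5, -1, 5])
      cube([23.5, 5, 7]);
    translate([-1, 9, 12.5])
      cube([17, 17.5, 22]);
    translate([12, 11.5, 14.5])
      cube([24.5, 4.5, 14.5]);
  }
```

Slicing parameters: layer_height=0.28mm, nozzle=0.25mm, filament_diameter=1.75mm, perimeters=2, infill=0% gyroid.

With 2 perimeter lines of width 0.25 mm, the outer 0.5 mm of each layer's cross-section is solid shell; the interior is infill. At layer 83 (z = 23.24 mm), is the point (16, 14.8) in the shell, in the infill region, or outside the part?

At z = 23.24 mm: the 27.5×22.5 cube contributes its full rectangle; the cube at (14.5, -1) is absent (z outside [5, 12]); the cube at (-1, 9) (footprint 17×17.5) is included at this height; the cube at (12, 11.5) (footprint 24.5×4.5) is included at this height; Merging all regions: the regions partially overlap (shared area 285.75 mm²), so overlapping operands fuse into one piece — 1 connected region; (whole slice rotated 25° about Z — lengths, areas and connectivity unchanged). Overall, the cross-section is a single solid region. Undo the 25° rotation: the query point maps to (20.756, 6.651) in the un-rotated model frame. The nearest boundary edge runs (27.50, 0.00)→(0.00, 0.00); distance from the point to it = 6.65 mm. The point is inside the cross-section and 6.65 mm from the nearest boundary — more than the 0.5 mm shell width (2 × 0.25), so it's in the infill interior.

infill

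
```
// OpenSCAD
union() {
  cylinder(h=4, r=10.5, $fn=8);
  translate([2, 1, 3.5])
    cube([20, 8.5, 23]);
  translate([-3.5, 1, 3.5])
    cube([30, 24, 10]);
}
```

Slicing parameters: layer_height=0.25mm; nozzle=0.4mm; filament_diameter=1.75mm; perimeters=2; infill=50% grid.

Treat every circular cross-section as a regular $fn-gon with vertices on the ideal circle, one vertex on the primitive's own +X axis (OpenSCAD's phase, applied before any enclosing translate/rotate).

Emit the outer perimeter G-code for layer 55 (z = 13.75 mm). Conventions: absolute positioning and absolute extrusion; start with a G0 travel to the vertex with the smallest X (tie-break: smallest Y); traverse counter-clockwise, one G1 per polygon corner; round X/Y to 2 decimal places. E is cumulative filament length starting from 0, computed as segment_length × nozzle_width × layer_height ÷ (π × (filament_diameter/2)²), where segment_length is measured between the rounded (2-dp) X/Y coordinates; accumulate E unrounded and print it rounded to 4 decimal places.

G0 X2.00 Y1.00 Z13.75
G1 X22.00 Y1.00 E0.8315
G1 X22.00 Y9.50 E1.1849
G1 X2.00 Y9.50 E2.0164
G1 X2.00 Y1.00 E2.3698

At z = 13.75 mm: the cylinder is absent (z outside [0, 4]); the cube at (2, 1) is present — its section is the full 20×8.5 rectangle; the cube at (-3.5, 1) does not reach this height (z outside [3.5, 13.5]); Combining (union): only the 20×8.5 cube at (2, 1) is present, so the union is just that shape — 1 connected region. The outline is a single polygon with 4 vertices. Extrusion per mm of travel: 0.4 × 0.25 / (π × 0.875²) = 0.041575. Accumulating E over each segment gives final E = 2.3698.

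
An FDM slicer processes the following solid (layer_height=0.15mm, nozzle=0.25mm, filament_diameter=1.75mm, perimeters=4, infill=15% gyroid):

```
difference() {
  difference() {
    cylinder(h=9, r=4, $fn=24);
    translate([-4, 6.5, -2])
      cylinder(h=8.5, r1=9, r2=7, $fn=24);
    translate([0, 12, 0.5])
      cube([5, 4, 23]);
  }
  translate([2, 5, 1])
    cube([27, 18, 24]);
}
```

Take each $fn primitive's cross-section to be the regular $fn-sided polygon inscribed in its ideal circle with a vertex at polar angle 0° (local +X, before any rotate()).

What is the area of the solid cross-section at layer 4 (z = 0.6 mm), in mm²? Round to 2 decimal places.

At z = 0.6 mm: the cylinder: section is a regular 24-gon, circumradius r=4 (area = (24/2)·4.000²·sin(360°/24) = 49.69 mm²); the cone at (-4, 6.5) (r1=9→r2=7) has section circumradius 8.388 here — a regular 24-gon (area = (24/2)·8.388²·sin(360°/24) = 218.53 mm²); the cube at (0, 12) is present — its section is the full 5×4 rectangle (area 20.00 mm²); Subtracting the remaining from the first: starting from the r=4 cylinder (49.69 mm²), the cone at (-4, 6.5) partially overlaps it — only the 27.86 mm² overlap (of its 218.53 mm²) is removed, clipping the outline; the 5×4 cube at (0, 12) misses the remaining region (no effect) — area = 21.83 mm²; the cube at (2, 5) does not reach this height (z outside [1, 25]); Subtracting the remaining from the first: none of the subtracted shapes is present at this height, so that combined region is unchanged — area = 21.83 mm². Overall, the cross-section is a single solid region. Net area = 21.83 mm².

21.83 mm²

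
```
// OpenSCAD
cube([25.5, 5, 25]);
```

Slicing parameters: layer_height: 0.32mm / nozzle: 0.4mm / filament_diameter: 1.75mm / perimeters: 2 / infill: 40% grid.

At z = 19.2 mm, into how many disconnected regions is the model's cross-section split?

At z = 19.2 mm: the cube (footprint 25.5×5) is included at this height. The result has 1 disconnected region.

1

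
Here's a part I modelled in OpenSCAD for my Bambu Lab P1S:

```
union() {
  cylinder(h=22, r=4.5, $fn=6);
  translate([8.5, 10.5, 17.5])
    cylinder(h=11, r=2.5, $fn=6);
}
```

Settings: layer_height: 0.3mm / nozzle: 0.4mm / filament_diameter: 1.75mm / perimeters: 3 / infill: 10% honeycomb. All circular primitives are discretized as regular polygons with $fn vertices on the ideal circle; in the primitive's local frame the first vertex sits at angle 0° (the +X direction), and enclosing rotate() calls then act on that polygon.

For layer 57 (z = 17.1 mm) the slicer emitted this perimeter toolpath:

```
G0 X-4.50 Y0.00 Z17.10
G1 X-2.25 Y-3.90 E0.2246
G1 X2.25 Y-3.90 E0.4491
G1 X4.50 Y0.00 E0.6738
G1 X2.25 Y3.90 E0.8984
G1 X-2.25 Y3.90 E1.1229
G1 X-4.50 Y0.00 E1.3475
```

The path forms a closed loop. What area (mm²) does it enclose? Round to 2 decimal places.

52.65 mm²

Apply the shoelace formula to the sequence of (X, Y) vertices; enclosed area = 52.65 mm².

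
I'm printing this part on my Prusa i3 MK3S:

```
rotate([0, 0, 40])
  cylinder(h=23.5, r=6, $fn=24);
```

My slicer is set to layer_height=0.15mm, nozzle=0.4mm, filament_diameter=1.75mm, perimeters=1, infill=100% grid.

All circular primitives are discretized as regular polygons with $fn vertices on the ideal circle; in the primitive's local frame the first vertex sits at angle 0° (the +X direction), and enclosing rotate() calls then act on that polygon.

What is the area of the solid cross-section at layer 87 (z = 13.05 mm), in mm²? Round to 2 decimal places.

At z = 13.05 mm: the r=6 cylinder contributes a regular 24-gon of circumradius 6 (area = (24/2)·6.000²·sin(360°/24) = 111.81 mm²); (whole slice rotated 40° about Z — lengths, areas and connectivity unchanged). Overall, the cross-section is a single solid region. Net area = 111.81 mm².

111.81 mm²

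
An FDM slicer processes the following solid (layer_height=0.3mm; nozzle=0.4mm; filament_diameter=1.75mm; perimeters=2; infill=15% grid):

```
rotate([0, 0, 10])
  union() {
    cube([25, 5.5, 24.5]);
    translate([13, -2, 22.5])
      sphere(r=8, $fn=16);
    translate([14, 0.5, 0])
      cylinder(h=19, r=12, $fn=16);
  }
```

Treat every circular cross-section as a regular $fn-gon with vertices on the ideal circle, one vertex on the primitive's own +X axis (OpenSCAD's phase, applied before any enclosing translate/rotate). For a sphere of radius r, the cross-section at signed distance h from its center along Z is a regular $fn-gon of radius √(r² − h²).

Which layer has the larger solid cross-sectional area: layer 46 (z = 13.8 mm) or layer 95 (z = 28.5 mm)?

Layer 46 (z = 13.8): the cube (footprint 25×5.5) is included at this height (area 137.50 mm²); the sphere at (13, -2) is not intersected at this z (|z−center|=8.700 > r=8); the r=12 cylinder at (14, 0.5) gives a regular 16-gon of circumradius 12 (constant along its height) (area = (16/2)·12.000²·sin(360°/16) = 440.85 mm²); Merging all regions: the regions partially overlap — summed areas 578.35 mm² minus the doubly-counted overlap 123.92 mm² gives 454.43 mm² — area = 454.43 mm²; (rotated 10° about Z; rotation is an isometry so areas/perimeters/island counts are preserved). So its area = 454.43 mm². Layer 95 (z = 28.5): the cube does not reach this height (z outside [0, 24.5]); the sphere at (13, -2): section is a regular 16-gon, circumradius = √(r²−h²) = √(8²−6²) = 5.292 (area = (16/2)·5.292²·sin(360°/16) = 85.72 mm²); the cylinder at (14, 0.5) is absent (z outside [0, 19]); Merging all regions: only the r=8 sphere at (13, -2) is present, so the union is just that shape — area = 85.72 mm²; (whole slice rotated 10° about Z — lengths, areas and connectivity unchanged). So its area = 85.72 mm². Layer 46 is larger (454.43 vs 85.72 mm²).

layer 46 (z = 13.8 mm)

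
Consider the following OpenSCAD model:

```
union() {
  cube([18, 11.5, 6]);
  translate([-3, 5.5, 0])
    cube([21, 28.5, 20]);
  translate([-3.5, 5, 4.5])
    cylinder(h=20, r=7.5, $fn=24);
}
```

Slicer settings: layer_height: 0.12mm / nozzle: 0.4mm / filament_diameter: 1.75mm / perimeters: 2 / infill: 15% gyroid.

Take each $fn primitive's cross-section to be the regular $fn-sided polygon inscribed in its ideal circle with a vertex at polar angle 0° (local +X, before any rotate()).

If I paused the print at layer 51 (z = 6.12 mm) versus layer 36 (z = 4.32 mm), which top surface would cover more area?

layer 51 (z = 6.12 mm)

Layer 51 (z = 6.12): the cube is absent (z outside [0, 6]); the 21×28.5 cube at (-3, 5.5) contributes its full rectangle (area 598.50 mm²); the cylinder at (-3.5, 5): section is a regular 24-gon, circumradius r=7.5 (area = (24/2)·7.500²·sin(360°/24) = 174.70 mm²); Merging all regions: the regions partially overlap — summed areas 773.20 mm² minus the doubly-counted overlap 36.46 mm² gives 736.74 mm² — area = 736.74 mm². So its area = 736.74 mm². Layer 36 (z = 4.32): the 18×11.5 cube contributes its full rectangle (area 207.00 mm²); the cube at (-3, 5.5) is present — its section is the full 21×28.5 rectangle (area 598.50 mm²); the cylinder at (-3.5, 5) is not intersected at this z (z outside [4.5, 24.5]); Merging all regions: the regions partially overlap — summed areas 805.50 mm² minus the doubly-counted overlap 108.00 mm² gives 697.50 mm² — area = 697.50 mm². So its area = 697.50 mm². Layer 51 is larger (736.74 vs 697.50 mm²).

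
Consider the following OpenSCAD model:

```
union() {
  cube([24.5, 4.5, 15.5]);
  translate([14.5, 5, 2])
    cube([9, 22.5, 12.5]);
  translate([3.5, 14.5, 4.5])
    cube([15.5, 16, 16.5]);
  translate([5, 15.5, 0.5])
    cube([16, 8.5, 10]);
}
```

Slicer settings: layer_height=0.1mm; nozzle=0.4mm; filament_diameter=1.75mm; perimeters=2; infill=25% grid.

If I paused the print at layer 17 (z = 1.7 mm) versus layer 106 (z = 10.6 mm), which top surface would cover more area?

layer 106 (z = 10.6 mm)

Layer 17 (z = 1.7): the cube is present — its section is the full 24.5×4.5 rectangle (area 110.25 mm²); the cube at (14.5, 5) is not intersected at this z (z outside [2, 14.5]); the cube at (3.5, 14.5) is not intersected at this z (z outside [4.5, 21]); the cube at (5, 15.5) is present — its section is the full 16×8.5 rectangle (area 136.00 mm²); Taking the union: the 2 present regions are separate (no shared area or edge), so areas and boundary lengths simply add and each stays a separate island — area = 246.25 mm². So its area = 246.25 mm². Layer 106 (z = 10.6): the cube (footprint 24.5×4.5) is included at this height (area 110.25 mm²); the 9×22.5 cube at (14.5, 5) contributes its full rectangle (area 202.50 mm²); the cube at (3.5, 14.5) is present — its section is the full 15.5×16 rectangle (area 248.00 mm²); the cube at (5, 15.5) is absent (z outside [0.5, 10.5]); Combining (union): the regions partially overlap — summed areas 560.75 mm² minus the doubly-counted overlap 58.50 mm² gives 502.25 mm² — area = 502.25 mm². So its area = 502.25 mm². Layer 106 is larger (502.25 vs 246.25 mm²).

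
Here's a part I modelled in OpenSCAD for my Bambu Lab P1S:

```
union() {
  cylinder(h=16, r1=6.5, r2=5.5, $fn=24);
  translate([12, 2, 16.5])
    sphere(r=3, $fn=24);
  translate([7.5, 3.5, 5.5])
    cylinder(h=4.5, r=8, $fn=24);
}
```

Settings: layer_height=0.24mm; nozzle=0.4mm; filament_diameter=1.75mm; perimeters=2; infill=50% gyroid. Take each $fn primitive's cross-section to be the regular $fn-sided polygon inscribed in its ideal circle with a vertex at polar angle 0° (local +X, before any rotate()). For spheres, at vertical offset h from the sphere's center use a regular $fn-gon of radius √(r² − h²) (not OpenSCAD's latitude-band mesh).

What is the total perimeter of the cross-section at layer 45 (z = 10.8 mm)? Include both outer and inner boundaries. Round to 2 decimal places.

At z = 10.8 mm: the cone contributes a regular 24-gon of circumradius 5.825 (interpolated between r1=6.5 and r2=5.5 at t=0.675) (perimeter = 2·24·5.825·sin(180°/24) = 36.50 mm); the sphere at (12, 2) does not reach this height (|z−center|=5.700 > r=3); the cylinder at (7.5, 3.5) does not reach this height (z outside [5.5, 10]); Merging all regions: only the cone is present, so the union is just that shape — boundary = 36.50 mm. Overall, the cross-section is a single solid region. Total boundary length (outer) = 36.50 mm.

36.50 mm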